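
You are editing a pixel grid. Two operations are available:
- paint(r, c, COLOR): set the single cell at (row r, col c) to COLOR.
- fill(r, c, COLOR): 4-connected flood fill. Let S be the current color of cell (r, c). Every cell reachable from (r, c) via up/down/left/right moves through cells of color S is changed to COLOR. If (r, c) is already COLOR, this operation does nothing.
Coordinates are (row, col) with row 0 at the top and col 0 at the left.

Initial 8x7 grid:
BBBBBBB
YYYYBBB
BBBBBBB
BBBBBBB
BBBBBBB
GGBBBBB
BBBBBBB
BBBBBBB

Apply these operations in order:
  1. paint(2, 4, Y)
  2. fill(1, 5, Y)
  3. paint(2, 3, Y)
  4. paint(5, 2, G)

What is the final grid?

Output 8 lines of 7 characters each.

Answer: YYYYYYY
YYYYYYY
YYYYYYY
YYYYYYY
YYYYYYY
GGGYYYY
YYYYYYY
YYYYYYY

Derivation:
After op 1 paint(2,4,Y):
BBBBBBB
YYYYBBB
BBBBYBB
BBBBBBB
BBBBBBB
GGBBBBB
BBBBBBB
BBBBBBB
After op 2 fill(1,5,Y) [49 cells changed]:
YYYYYYY
YYYYYYY
YYYYYYY
YYYYYYY
YYYYYYY
GGYYYYY
YYYYYYY
YYYYYYY
After op 3 paint(2,3,Y):
YYYYYYY
YYYYYYY
YYYYYYY
YYYYYYY
YYYYYYY
GGYYYYY
YYYYYYY
YYYYYYY
After op 4 paint(5,2,G):
YYYYYYY
YYYYYYY
YYYYYYY
YYYYYYY
YYYYYYY
GGGYYYY
YYYYYYY
YYYYYYY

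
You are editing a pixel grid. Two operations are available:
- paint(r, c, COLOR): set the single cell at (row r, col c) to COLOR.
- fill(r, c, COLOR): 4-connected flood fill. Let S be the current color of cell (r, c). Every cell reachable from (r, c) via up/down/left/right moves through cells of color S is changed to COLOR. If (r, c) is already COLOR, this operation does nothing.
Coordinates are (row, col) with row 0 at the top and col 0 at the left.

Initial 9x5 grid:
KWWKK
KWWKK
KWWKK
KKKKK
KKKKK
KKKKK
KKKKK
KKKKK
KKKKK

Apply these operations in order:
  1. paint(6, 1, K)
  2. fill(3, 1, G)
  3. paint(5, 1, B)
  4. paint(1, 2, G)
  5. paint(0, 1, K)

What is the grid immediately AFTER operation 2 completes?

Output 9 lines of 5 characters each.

Answer: GWWGG
GWWGG
GWWGG
GGGGG
GGGGG
GGGGG
GGGGG
GGGGG
GGGGG

Derivation:
After op 1 paint(6,1,K):
KWWKK
KWWKK
KWWKK
KKKKK
KKKKK
KKKKK
KKKKK
KKKKK
KKKKK
After op 2 fill(3,1,G) [39 cells changed]:
GWWGG
GWWGG
GWWGG
GGGGG
GGGGG
GGGGG
GGGGG
GGGGG
GGGGG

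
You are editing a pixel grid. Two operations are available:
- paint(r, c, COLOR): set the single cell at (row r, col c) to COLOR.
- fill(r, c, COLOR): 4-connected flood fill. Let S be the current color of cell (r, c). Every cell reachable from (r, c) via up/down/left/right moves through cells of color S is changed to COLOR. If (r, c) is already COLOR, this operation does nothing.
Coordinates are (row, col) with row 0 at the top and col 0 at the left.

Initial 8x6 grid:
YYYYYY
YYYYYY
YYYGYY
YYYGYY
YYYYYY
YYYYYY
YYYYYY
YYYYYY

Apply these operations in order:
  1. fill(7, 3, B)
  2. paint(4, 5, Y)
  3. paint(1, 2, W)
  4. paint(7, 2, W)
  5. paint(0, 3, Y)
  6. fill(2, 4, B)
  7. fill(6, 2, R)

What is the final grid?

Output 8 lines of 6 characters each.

After op 1 fill(7,3,B) [46 cells changed]:
BBBBBB
BBBBBB
BBBGBB
BBBGBB
BBBBBB
BBBBBB
BBBBBB
BBBBBB
After op 2 paint(4,5,Y):
BBBBBB
BBBBBB
BBBGBB
BBBGBB
BBBBBY
BBBBBB
BBBBBB
BBBBBB
After op 3 paint(1,2,W):
BBBBBB
BBWBBB
BBBGBB
BBBGBB
BBBBBY
BBBBBB
BBBBBB
BBBBBB
After op 4 paint(7,2,W):
BBBBBB
BBWBBB
BBBGBB
BBBGBB
BBBBBY
BBBBBB
BBBBBB
BBWBBB
After op 5 paint(0,3,Y):
BBBYBB
BBWBBB
BBBGBB
BBBGBB
BBBBBY
BBBBBB
BBBBBB
BBWBBB
After op 6 fill(2,4,B) [0 cells changed]:
BBBYBB
BBWBBB
BBBGBB
BBBGBB
BBBBBY
BBBBBB
BBBBBB
BBWBBB
After op 7 fill(6,2,R) [42 cells changed]:
RRRYRR
RRWRRR
RRRGRR
RRRGRR
RRRRRY
RRRRRR
RRRRRR
RRWRRR

Answer: RRRYRR
RRWRRR
RRRGRR
RRRGRR
RRRRRY
RRRRRR
RRRRRR
RRWRRR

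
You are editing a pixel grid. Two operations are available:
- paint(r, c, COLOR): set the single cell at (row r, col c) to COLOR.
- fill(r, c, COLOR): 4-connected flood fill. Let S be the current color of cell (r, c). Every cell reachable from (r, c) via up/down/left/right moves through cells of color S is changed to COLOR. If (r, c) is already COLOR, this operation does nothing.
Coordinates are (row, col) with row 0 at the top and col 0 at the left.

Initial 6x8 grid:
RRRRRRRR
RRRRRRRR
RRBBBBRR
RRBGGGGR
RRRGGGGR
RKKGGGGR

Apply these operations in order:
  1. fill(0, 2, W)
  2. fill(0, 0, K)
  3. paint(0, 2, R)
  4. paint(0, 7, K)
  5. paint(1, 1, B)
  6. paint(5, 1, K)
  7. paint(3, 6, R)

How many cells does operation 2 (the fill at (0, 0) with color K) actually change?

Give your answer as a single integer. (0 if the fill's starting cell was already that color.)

Answer: 29

Derivation:
After op 1 fill(0,2,W) [29 cells changed]:
WWWWWWWW
WWWWWWWW
WWBBBBWW
WWBGGGGW
WWWGGGGW
WKKGGGGW
After op 2 fill(0,0,K) [29 cells changed]:
KKKKKKKK
KKKKKKKK
KKBBBBKK
KKBGGGGK
KKKGGGGK
KKKGGGGK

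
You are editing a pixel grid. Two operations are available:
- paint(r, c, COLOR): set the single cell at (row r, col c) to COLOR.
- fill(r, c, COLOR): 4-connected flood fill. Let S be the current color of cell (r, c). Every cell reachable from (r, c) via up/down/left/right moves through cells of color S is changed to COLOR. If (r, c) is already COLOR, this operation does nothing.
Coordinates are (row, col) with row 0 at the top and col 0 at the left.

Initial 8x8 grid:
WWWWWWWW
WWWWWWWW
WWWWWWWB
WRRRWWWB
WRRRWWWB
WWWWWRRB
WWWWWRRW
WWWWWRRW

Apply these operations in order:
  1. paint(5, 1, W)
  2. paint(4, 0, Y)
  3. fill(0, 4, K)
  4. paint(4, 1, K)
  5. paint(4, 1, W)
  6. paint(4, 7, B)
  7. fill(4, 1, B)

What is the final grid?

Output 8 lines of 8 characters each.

After op 1 paint(5,1,W):
WWWWWWWW
WWWWWWWW
WWWWWWWB
WRRRWWWB
WRRRWWWB
WWWWWRRB
WWWWWRRW
WWWWWRRW
After op 2 paint(4,0,Y):
WWWWWWWW
WWWWWWWW
WWWWWWWB
WRRRWWWB
YRRRWWWB
WWWWWRRB
WWWWWRRW
WWWWWRRW
After op 3 fill(0,4,K) [45 cells changed]:
KKKKKKKK
KKKKKKKK
KKKKKKKB
KRRRKKKB
YRRRKKKB
KKKKKRRB
KKKKKRRW
KKKKKRRW
After op 4 paint(4,1,K):
KKKKKKKK
KKKKKKKK
KKKKKKKB
KRRRKKKB
YKRRKKKB
KKKKKRRB
KKKKKRRW
KKKKKRRW
After op 5 paint(4,1,W):
KKKKKKKK
KKKKKKKK
KKKKKKKB
KRRRKKKB
YWRRKKKB
KKKKKRRB
KKKKKRRW
KKKKKRRW
After op 6 paint(4,7,B):
KKKKKKKK
KKKKKKKK
KKKKKKKB
KRRRKKKB
YWRRKKKB
KKKKKRRB
KKKKKRRW
KKKKKRRW
After op 7 fill(4,1,B) [1 cells changed]:
KKKKKKKK
KKKKKKKK
KKKKKKKB
KRRRKKKB
YBRRKKKB
KKKKKRRB
KKKKKRRW
KKKKKRRW

Answer: KKKKKKKK
KKKKKKKK
KKKKKKKB
KRRRKKKB
YBRRKKKB
KKKKKRRB
KKKKKRRW
KKKKKRRW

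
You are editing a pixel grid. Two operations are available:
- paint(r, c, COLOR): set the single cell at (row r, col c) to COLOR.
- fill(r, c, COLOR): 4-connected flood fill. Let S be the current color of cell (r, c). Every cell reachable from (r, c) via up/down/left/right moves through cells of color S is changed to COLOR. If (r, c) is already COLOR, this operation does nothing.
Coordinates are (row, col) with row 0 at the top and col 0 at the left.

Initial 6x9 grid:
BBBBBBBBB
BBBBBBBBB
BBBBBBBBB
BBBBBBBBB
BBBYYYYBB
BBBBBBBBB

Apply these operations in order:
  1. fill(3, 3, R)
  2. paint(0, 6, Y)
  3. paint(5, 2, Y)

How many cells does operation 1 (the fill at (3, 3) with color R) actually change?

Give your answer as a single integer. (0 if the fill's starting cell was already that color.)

Answer: 50

Derivation:
After op 1 fill(3,3,R) [50 cells changed]:
RRRRRRRRR
RRRRRRRRR
RRRRRRRRR
RRRRRRRRR
RRRYYYYRR
RRRRRRRRR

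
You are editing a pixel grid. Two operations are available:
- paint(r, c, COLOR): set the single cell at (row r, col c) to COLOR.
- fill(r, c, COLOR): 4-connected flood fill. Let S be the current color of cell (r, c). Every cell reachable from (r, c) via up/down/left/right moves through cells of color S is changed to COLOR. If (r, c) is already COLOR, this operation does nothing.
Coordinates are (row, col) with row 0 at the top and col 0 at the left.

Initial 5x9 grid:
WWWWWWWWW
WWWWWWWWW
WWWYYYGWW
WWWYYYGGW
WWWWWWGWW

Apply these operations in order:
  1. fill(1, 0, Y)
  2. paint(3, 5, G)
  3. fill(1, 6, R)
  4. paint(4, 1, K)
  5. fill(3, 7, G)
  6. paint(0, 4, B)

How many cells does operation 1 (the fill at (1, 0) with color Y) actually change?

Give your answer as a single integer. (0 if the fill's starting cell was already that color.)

Answer: 35

Derivation:
After op 1 fill(1,0,Y) [35 cells changed]:
YYYYYYYYY
YYYYYYYYY
YYYYYYGYY
YYYYYYGGY
YYYYYYGYY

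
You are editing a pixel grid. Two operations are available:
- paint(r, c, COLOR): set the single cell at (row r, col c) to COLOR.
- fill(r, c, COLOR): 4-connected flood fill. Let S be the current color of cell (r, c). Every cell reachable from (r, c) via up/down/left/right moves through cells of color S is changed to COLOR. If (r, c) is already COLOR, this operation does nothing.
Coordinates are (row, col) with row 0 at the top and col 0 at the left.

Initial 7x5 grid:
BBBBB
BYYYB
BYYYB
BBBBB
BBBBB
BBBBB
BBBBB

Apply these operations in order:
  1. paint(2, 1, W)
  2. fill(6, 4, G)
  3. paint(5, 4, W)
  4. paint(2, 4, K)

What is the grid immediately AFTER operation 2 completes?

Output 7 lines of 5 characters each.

Answer: GGGGG
GYYYG
GWYYG
GGGGG
GGGGG
GGGGG
GGGGG

Derivation:
After op 1 paint(2,1,W):
BBBBB
BYYYB
BWYYB
BBBBB
BBBBB
BBBBB
BBBBB
After op 2 fill(6,4,G) [29 cells changed]:
GGGGG
GYYYG
GWYYG
GGGGG
GGGGG
GGGGG
GGGGG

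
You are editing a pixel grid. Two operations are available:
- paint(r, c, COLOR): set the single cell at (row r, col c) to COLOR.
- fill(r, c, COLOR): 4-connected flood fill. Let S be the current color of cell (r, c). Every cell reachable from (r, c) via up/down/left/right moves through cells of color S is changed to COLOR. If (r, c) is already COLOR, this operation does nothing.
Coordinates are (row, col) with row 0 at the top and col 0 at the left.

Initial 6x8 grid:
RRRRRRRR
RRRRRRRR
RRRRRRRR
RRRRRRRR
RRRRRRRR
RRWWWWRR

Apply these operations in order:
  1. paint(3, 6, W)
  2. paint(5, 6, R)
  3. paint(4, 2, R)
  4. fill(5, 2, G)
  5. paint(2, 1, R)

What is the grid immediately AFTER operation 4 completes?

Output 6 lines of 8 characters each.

Answer: RRRRRRRR
RRRRRRRR
RRRRRRRR
RRRRRRWR
RRRRRRRR
RRGGGGRR

Derivation:
After op 1 paint(3,6,W):
RRRRRRRR
RRRRRRRR
RRRRRRRR
RRRRRRWR
RRRRRRRR
RRWWWWRR
After op 2 paint(5,6,R):
RRRRRRRR
RRRRRRRR
RRRRRRRR
RRRRRRWR
RRRRRRRR
RRWWWWRR
After op 3 paint(4,2,R):
RRRRRRRR
RRRRRRRR
RRRRRRRR
RRRRRRWR
RRRRRRRR
RRWWWWRR
After op 4 fill(5,2,G) [4 cells changed]:
RRRRRRRR
RRRRRRRR
RRRRRRRR
RRRRRRWR
RRRRRRRR
RRGGGGRR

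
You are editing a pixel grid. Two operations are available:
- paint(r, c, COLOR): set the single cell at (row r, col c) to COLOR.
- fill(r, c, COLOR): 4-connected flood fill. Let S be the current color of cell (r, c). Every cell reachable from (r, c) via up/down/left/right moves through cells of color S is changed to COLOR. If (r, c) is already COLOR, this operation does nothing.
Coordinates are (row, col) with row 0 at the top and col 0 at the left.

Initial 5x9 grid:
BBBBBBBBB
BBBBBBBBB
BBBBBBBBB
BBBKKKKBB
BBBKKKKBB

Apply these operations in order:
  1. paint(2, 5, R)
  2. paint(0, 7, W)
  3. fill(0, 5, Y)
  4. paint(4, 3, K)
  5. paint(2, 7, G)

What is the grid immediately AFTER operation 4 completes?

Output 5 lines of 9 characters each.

Answer: YYYYYYYWY
YYYYYYYYY
YYYYYRYYY
YYYKKKKYY
YYYKKKKYY

Derivation:
After op 1 paint(2,5,R):
BBBBBBBBB
BBBBBBBBB
BBBBBRBBB
BBBKKKKBB
BBBKKKKBB
After op 2 paint(0,7,W):
BBBBBBBWB
BBBBBBBBB
BBBBBRBBB
BBBKKKKBB
BBBKKKKBB
After op 3 fill(0,5,Y) [35 cells changed]:
YYYYYYYWY
YYYYYYYYY
YYYYYRYYY
YYYKKKKYY
YYYKKKKYY
After op 4 paint(4,3,K):
YYYYYYYWY
YYYYYYYYY
YYYYYRYYY
YYYKKKKYY
YYYKKKKYY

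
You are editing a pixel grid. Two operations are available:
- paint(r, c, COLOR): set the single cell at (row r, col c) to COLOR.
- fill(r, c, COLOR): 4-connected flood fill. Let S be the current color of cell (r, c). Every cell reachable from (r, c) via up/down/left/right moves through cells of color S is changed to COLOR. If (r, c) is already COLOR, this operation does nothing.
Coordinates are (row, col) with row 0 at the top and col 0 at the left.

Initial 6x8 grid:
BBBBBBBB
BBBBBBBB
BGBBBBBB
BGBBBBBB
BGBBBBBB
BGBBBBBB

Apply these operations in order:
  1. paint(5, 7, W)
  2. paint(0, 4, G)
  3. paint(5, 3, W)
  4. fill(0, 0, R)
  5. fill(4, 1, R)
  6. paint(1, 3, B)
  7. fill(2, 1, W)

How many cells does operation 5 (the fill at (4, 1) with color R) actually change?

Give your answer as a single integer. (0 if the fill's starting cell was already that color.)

Answer: 4

Derivation:
After op 1 paint(5,7,W):
BBBBBBBB
BBBBBBBB
BGBBBBBB
BGBBBBBB
BGBBBBBB
BGBBBBBW
After op 2 paint(0,4,G):
BBBBGBBB
BBBBBBBB
BGBBBBBB
BGBBBBBB
BGBBBBBB
BGBBBBBW
After op 3 paint(5,3,W):
BBBBGBBB
BBBBBBBB
BGBBBBBB
BGBBBBBB
BGBBBBBB
BGBWBBBW
After op 4 fill(0,0,R) [41 cells changed]:
RRRRGRRR
RRRRRRRR
RGRRRRRR
RGRRRRRR
RGRRRRRR
RGRWRRRW
After op 5 fill(4,1,R) [4 cells changed]:
RRRRGRRR
RRRRRRRR
RRRRRRRR
RRRRRRRR
RRRRRRRR
RRRWRRRW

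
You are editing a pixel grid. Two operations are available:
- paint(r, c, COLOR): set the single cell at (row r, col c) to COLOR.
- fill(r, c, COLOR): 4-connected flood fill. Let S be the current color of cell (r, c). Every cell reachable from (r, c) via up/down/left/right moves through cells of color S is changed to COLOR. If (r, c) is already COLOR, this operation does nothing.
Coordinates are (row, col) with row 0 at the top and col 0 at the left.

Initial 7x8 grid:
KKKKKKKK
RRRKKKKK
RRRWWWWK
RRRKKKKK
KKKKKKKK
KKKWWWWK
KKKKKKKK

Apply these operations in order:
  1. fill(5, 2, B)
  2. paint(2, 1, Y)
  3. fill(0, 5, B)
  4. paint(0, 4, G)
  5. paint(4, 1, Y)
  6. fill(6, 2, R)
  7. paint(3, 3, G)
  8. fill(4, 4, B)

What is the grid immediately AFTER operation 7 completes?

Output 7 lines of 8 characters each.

After op 1 fill(5,2,B) [39 cells changed]:
BBBBBBBB
RRRBBBBB
RRRWWWWB
RRRBBBBB
BBBBBBBB
BBBWWWWB
BBBBBBBB
After op 2 paint(2,1,Y):
BBBBBBBB
RRRBBBBB
RYRWWWWB
RRRBBBBB
BBBBBBBB
BBBWWWWB
BBBBBBBB
After op 3 fill(0,5,B) [0 cells changed]:
BBBBBBBB
RRRBBBBB
RYRWWWWB
RRRBBBBB
BBBBBBBB
BBBWWWWB
BBBBBBBB
After op 4 paint(0,4,G):
BBBBGBBB
RRRBBBBB
RYRWWWWB
RRRBBBBB
BBBBBBBB
BBBWWWWB
BBBBBBBB
After op 5 paint(4,1,Y):
BBBBGBBB
RRRBBBBB
RYRWWWWB
RRRBBBBB
BYBBBBBB
BBBWWWWB
BBBBBBBB
After op 6 fill(6,2,R) [37 cells changed]:
RRRRGRRR
RRRRRRRR
RYRWWWWR
RRRRRRRR
RYRRRRRR
RRRWWWWR
RRRRRRRR
After op 7 paint(3,3,G):
RRRRGRRR
RRRRRRRR
RYRWWWWR
RRRGRRRR
RYRRRRRR
RRRWWWWR
RRRRRRRR

Answer: RRRRGRRR
RRRRRRRR
RYRWWWWR
RRRGRRRR
RYRRRRRR
RRRWWWWR
RRRRRRRR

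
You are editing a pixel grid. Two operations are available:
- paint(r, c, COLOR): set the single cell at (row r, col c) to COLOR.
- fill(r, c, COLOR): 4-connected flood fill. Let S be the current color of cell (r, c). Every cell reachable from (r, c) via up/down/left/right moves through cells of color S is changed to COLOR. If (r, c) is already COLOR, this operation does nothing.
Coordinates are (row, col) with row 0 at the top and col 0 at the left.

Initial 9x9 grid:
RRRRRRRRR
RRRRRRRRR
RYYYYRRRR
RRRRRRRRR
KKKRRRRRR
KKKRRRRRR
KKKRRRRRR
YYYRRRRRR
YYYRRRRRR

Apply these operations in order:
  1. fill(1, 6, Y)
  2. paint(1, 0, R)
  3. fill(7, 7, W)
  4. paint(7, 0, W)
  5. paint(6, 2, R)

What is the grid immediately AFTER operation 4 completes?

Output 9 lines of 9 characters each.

Answer: WWWWWWWWW
RWWWWWWWW
WWWWWWWWW
WWWWWWWWW
KKKWWWWWW
KKKWWWWWW
KKKWWWWWW
WWWWWWWWW
WWWWWWWWW

Derivation:
After op 1 fill(1,6,Y) [62 cells changed]:
YYYYYYYYY
YYYYYYYYY
YYYYYYYYY
YYYYYYYYY
KKKYYYYYY
KKKYYYYYY
KKKYYYYYY
YYYYYYYYY
YYYYYYYYY
After op 2 paint(1,0,R):
YYYYYYYYY
RYYYYYYYY
YYYYYYYYY
YYYYYYYYY
KKKYYYYYY
KKKYYYYYY
KKKYYYYYY
YYYYYYYYY
YYYYYYYYY
After op 3 fill(7,7,W) [71 cells changed]:
WWWWWWWWW
RWWWWWWWW
WWWWWWWWW
WWWWWWWWW
KKKWWWWWW
KKKWWWWWW
KKKWWWWWW
WWWWWWWWW
WWWWWWWWW
After op 4 paint(7,0,W):
WWWWWWWWW
RWWWWWWWW
WWWWWWWWW
WWWWWWWWW
KKKWWWWWW
KKKWWWWWW
KKKWWWWWW
WWWWWWWWW
WWWWWWWWW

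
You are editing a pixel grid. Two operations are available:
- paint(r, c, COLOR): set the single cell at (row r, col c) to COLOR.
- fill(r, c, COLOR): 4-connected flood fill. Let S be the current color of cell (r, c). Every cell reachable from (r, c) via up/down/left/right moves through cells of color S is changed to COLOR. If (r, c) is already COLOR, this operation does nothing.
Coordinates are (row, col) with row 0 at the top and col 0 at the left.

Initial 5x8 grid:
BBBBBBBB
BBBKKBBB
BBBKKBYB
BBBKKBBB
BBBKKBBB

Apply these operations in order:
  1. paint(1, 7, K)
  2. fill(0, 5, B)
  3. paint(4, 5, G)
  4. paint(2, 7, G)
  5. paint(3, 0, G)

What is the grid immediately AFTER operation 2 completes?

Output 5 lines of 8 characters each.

Answer: BBBBBBBB
BBBKKBBK
BBBKKBYB
BBBKKBBB
BBBKKBBB

Derivation:
After op 1 paint(1,7,K):
BBBBBBBB
BBBKKBBK
BBBKKBYB
BBBKKBBB
BBBKKBBB
After op 2 fill(0,5,B) [0 cells changed]:
BBBBBBBB
BBBKKBBK
BBBKKBYB
BBBKKBBB
BBBKKBBB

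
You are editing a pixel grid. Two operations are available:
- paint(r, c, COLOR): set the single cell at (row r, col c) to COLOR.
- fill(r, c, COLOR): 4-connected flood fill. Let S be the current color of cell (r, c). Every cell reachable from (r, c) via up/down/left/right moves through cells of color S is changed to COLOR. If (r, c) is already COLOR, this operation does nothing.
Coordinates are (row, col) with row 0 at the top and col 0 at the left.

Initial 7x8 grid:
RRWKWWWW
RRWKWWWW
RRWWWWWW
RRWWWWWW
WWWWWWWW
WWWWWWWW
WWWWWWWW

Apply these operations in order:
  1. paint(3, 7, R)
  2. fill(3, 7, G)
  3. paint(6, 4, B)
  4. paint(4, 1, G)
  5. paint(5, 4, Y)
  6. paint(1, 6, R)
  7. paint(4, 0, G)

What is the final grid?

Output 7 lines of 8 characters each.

After op 1 paint(3,7,R):
RRWKWWWW
RRWKWWWW
RRWWWWWW
RRWWWWWR
WWWWWWWW
WWWWWWWW
WWWWWWWW
After op 2 fill(3,7,G) [1 cells changed]:
RRWKWWWW
RRWKWWWW
RRWWWWWW
RRWWWWWG
WWWWWWWW
WWWWWWWW
WWWWWWWW
After op 3 paint(6,4,B):
RRWKWWWW
RRWKWWWW
RRWWWWWW
RRWWWWWG
WWWWWWWW
WWWWWWWW
WWWWBWWW
After op 4 paint(4,1,G):
RRWKWWWW
RRWKWWWW
RRWWWWWW
RRWWWWWG
WGWWWWWW
WWWWWWWW
WWWWBWWW
After op 5 paint(5,4,Y):
RRWKWWWW
RRWKWWWW
RRWWWWWW
RRWWWWWG
WGWWWWWW
WWWWYWWW
WWWWBWWW
After op 6 paint(1,6,R):
RRWKWWWW
RRWKWWRW
RRWWWWWW
RRWWWWWG
WGWWWWWW
WWWWYWWW
WWWWBWWW
After op 7 paint(4,0,G):
RRWKWWWW
RRWKWWRW
RRWWWWWW
RRWWWWWG
GGWWWWWW
WWWWYWWW
WWWWBWWW

Answer: RRWKWWWW
RRWKWWRW
RRWWWWWW
RRWWWWWG
GGWWWWWW
WWWWYWWW
WWWWBWWW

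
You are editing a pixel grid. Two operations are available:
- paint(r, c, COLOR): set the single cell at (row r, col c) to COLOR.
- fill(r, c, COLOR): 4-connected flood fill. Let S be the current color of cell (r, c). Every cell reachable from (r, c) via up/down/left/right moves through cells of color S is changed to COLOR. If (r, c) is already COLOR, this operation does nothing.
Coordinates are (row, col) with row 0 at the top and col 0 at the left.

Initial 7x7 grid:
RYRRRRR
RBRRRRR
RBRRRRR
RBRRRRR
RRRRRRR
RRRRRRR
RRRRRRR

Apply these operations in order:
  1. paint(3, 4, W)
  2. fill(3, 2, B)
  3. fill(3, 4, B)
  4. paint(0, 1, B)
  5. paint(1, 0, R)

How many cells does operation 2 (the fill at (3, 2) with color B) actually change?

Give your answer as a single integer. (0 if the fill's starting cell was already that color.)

After op 1 paint(3,4,W):
RYRRRRR
RBRRRRR
RBRRRRR
RBRRWRR
RRRRRRR
RRRRRRR
RRRRRRR
After op 2 fill(3,2,B) [44 cells changed]:
BYBBBBB
BBBBBBB
BBBBBBB
BBBBWBB
BBBBBBB
BBBBBBB
BBBBBBB

Answer: 44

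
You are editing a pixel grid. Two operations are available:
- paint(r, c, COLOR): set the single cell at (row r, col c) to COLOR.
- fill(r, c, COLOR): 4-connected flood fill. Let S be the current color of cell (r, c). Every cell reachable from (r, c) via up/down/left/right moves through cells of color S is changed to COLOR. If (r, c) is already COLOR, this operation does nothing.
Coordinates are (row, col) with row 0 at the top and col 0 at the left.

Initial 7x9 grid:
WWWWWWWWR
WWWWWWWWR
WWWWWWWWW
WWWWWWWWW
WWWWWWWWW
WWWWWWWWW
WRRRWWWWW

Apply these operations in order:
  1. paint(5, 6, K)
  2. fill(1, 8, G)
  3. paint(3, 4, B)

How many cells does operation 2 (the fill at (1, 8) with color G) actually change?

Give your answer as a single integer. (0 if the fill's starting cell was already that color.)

Answer: 2

Derivation:
After op 1 paint(5,6,K):
WWWWWWWWR
WWWWWWWWR
WWWWWWWWW
WWWWWWWWW
WWWWWWWWW
WWWWWWKWW
WRRRWWWWW
After op 2 fill(1,8,G) [2 cells changed]:
WWWWWWWWG
WWWWWWWWG
WWWWWWWWW
WWWWWWWWW
WWWWWWWWW
WWWWWWKWW
WRRRWWWWW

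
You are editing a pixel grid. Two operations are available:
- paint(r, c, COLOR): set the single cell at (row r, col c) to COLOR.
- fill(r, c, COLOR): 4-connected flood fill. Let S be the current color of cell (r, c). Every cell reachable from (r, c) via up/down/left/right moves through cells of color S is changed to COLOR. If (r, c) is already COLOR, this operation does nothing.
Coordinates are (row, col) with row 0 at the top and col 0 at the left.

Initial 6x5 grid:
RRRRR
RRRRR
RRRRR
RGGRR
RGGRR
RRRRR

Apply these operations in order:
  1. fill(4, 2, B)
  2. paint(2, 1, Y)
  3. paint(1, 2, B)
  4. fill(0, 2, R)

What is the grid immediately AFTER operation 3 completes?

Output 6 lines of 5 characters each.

After op 1 fill(4,2,B) [4 cells changed]:
RRRRR
RRRRR
RRRRR
RBBRR
RBBRR
RRRRR
After op 2 paint(2,1,Y):
RRRRR
RRRRR
RYRRR
RBBRR
RBBRR
RRRRR
After op 3 paint(1,2,B):
RRRRR
RRBRR
RYRRR
RBBRR
RBBRR
RRRRR

Answer: RRRRR
RRBRR
RYRRR
RBBRR
RBBRR
RRRRR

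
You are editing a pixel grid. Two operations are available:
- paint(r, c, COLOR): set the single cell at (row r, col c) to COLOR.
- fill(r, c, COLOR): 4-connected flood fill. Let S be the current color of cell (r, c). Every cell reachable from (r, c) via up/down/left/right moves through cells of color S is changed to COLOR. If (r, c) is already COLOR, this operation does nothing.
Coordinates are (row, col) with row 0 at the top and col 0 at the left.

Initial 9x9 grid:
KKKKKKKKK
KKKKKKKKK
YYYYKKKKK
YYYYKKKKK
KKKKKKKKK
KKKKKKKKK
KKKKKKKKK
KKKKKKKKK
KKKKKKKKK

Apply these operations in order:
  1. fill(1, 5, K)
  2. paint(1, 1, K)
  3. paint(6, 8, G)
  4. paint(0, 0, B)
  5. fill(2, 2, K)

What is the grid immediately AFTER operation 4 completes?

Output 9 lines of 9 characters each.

After op 1 fill(1,5,K) [0 cells changed]:
KKKKKKKKK
KKKKKKKKK
YYYYKKKKK
YYYYKKKKK
KKKKKKKKK
KKKKKKKKK
KKKKKKKKK
KKKKKKKKK
KKKKKKKKK
After op 2 paint(1,1,K):
KKKKKKKKK
KKKKKKKKK
YYYYKKKKK
YYYYKKKKK
KKKKKKKKK
KKKKKKKKK
KKKKKKKKK
KKKKKKKKK
KKKKKKKKK
After op 3 paint(6,8,G):
KKKKKKKKK
KKKKKKKKK
YYYYKKKKK
YYYYKKKKK
KKKKKKKKK
KKKKKKKKK
KKKKKKKKG
KKKKKKKKK
KKKKKKKKK
After op 4 paint(0,0,B):
BKKKKKKKK
KKKKKKKKK
YYYYKKKKK
YYYYKKKKK
KKKKKKKKK
KKKKKKKKK
KKKKKKKKG
KKKKKKKKK
KKKKKKKKK

Answer: BKKKKKKKK
KKKKKKKKK
YYYYKKKKK
YYYYKKKKK
KKKKKKKKK
KKKKKKKKK
KKKKKKKKG
KKKKKKKKK
KKKKKKKKK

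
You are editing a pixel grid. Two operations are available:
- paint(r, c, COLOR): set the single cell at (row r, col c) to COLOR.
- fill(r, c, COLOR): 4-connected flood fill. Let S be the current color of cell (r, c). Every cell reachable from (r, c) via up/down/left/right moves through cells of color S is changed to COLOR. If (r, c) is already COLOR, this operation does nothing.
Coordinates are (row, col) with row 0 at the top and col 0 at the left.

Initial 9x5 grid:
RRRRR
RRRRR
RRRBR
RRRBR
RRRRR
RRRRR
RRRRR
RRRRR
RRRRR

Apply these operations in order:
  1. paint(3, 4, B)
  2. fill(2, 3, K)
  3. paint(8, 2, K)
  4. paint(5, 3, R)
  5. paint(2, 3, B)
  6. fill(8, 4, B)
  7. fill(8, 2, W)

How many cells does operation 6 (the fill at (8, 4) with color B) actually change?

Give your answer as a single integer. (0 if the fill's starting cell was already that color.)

Answer: 41

Derivation:
After op 1 paint(3,4,B):
RRRRR
RRRRR
RRRBR
RRRBB
RRRRR
RRRRR
RRRRR
RRRRR
RRRRR
After op 2 fill(2,3,K) [3 cells changed]:
RRRRR
RRRRR
RRRKR
RRRKK
RRRRR
RRRRR
RRRRR
RRRRR
RRRRR
After op 3 paint(8,2,K):
RRRRR
RRRRR
RRRKR
RRRKK
RRRRR
RRRRR
RRRRR
RRRRR
RRKRR
After op 4 paint(5,3,R):
RRRRR
RRRRR
RRRKR
RRRKK
RRRRR
RRRRR
RRRRR
RRRRR
RRKRR
After op 5 paint(2,3,B):
RRRRR
RRRRR
RRRBR
RRRKK
RRRRR
RRRRR
RRRRR
RRRRR
RRKRR
After op 6 fill(8,4,B) [41 cells changed]:
BBBBB
BBBBB
BBBBB
BBBKK
BBBBB
BBBBB
BBBBB
BBBBB
BBKBB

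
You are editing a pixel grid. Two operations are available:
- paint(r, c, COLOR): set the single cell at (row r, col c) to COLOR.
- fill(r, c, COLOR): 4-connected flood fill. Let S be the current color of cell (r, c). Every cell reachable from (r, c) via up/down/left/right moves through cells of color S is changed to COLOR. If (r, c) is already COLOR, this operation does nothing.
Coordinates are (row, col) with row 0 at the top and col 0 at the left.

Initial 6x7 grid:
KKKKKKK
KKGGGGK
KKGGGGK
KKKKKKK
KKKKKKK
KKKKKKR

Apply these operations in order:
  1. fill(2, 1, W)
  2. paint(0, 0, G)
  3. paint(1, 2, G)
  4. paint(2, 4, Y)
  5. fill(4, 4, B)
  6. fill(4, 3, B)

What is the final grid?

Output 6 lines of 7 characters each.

After op 1 fill(2,1,W) [33 cells changed]:
WWWWWWW
WWGGGGW
WWGGGGW
WWWWWWW
WWWWWWW
WWWWWWR
After op 2 paint(0,0,G):
GWWWWWW
WWGGGGW
WWGGGGW
WWWWWWW
WWWWWWW
WWWWWWR
After op 3 paint(1,2,G):
GWWWWWW
WWGGGGW
WWGGGGW
WWWWWWW
WWWWWWW
WWWWWWR
After op 4 paint(2,4,Y):
GWWWWWW
WWGGGGW
WWGGYGW
WWWWWWW
WWWWWWW
WWWWWWR
After op 5 fill(4,4,B) [32 cells changed]:
GBBBBBB
BBGGGGB
BBGGYGB
BBBBBBB
BBBBBBB
BBBBBBR
After op 6 fill(4,3,B) [0 cells changed]:
GBBBBBB
BBGGGGB
BBGGYGB
BBBBBBB
BBBBBBB
BBBBBBR

Answer: GBBBBBB
BBGGGGB
BBGGYGB
BBBBBBB
BBBBBBB
BBBBBBR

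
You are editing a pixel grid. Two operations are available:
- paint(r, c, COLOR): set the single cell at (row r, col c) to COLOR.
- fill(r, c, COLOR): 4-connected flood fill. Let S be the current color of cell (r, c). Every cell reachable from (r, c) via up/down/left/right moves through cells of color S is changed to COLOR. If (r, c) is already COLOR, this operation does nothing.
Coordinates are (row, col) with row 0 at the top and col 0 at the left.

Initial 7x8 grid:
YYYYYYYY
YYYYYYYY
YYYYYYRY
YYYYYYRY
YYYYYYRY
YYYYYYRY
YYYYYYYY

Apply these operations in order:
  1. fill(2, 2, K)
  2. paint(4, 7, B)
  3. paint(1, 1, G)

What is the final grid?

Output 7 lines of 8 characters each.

After op 1 fill(2,2,K) [52 cells changed]:
KKKKKKKK
KKKKKKKK
KKKKKKRK
KKKKKKRK
KKKKKKRK
KKKKKKRK
KKKKKKKK
After op 2 paint(4,7,B):
KKKKKKKK
KKKKKKKK
KKKKKKRK
KKKKKKRK
KKKKKKRB
KKKKKKRK
KKKKKKKK
After op 3 paint(1,1,G):
KKKKKKKK
KGKKKKKK
KKKKKKRK
KKKKKKRK
KKKKKKRB
KKKKKKRK
KKKKKKKK

Answer: KKKKKKKK
KGKKKKKK
KKKKKKRK
KKKKKKRK
KKKKKKRB
KKKKKKRK
KKKKKKKK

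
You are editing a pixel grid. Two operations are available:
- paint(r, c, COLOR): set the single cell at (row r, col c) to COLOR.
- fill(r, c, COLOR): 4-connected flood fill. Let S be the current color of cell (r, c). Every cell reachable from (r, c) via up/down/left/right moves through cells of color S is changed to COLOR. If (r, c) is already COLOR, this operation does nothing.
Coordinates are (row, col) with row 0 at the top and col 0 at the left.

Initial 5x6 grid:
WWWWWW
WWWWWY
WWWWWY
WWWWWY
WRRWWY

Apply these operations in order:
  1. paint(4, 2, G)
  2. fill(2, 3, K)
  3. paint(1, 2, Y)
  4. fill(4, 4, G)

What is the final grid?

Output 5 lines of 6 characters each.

After op 1 paint(4,2,G):
WWWWWW
WWWWWY
WWWWWY
WWWWWY
WRGWWY
After op 2 fill(2,3,K) [24 cells changed]:
KKKKKK
KKKKKY
KKKKKY
KKKKKY
KRGKKY
After op 3 paint(1,2,Y):
KKKKKK
KKYKKY
KKKKKY
KKKKKY
KRGKKY
After op 4 fill(4,4,G) [23 cells changed]:
GGGGGG
GGYGGY
GGGGGY
GGGGGY
GRGGGY

Answer: GGGGGG
GGYGGY
GGGGGY
GGGGGY
GRGGGY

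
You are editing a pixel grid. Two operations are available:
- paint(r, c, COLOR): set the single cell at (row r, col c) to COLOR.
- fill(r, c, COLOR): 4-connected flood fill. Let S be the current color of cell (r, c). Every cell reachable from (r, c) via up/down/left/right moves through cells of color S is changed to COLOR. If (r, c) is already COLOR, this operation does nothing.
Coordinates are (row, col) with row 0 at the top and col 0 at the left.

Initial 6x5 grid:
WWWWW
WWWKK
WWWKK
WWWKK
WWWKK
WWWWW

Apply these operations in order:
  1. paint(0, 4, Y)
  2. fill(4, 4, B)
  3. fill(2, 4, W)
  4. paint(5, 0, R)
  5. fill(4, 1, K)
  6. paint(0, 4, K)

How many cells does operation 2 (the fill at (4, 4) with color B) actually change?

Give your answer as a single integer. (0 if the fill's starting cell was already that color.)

Answer: 8

Derivation:
After op 1 paint(0,4,Y):
WWWWY
WWWKK
WWWKK
WWWKK
WWWKK
WWWWW
After op 2 fill(4,4,B) [8 cells changed]:
WWWWY
WWWBB
WWWBB
WWWBB
WWWBB
WWWWW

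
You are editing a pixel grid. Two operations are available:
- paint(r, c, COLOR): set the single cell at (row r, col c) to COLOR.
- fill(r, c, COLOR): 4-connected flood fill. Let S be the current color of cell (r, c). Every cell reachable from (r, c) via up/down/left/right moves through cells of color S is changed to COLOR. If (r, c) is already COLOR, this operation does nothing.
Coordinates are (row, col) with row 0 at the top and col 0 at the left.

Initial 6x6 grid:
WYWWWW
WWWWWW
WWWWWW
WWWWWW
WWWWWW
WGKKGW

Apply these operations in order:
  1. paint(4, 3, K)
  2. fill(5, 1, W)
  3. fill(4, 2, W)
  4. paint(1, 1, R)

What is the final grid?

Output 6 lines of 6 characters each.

Answer: WYWWWW
WRWWWW
WWWWWW
WWWWWW
WWWKWW
WWKKGW

Derivation:
After op 1 paint(4,3,K):
WYWWWW
WWWWWW
WWWWWW
WWWWWW
WWWKWW
WGKKGW
After op 2 fill(5,1,W) [1 cells changed]:
WYWWWW
WWWWWW
WWWWWW
WWWWWW
WWWKWW
WWKKGW
After op 3 fill(4,2,W) [0 cells changed]:
WYWWWW
WWWWWW
WWWWWW
WWWWWW
WWWKWW
WWKKGW
After op 4 paint(1,1,R):
WYWWWW
WRWWWW
WWWWWW
WWWWWW
WWWKWW
WWKKGW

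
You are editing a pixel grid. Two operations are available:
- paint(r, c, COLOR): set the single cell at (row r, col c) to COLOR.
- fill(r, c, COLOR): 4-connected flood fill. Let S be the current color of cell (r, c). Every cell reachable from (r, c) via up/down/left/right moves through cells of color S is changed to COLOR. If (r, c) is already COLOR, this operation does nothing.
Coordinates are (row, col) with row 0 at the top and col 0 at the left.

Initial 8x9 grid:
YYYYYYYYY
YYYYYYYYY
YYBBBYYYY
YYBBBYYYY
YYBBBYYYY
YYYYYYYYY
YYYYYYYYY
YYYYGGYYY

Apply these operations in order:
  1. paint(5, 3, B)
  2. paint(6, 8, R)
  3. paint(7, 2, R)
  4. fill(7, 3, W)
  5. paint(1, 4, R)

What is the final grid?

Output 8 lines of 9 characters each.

Answer: WWWWWWWWW
WWWWRWWWW
WWBBBWWWW
WWBBBWWWW
WWBBBWWWW
WWWBWWWWW
WWWWWWWWR
WWRWGGWWW

Derivation:
After op 1 paint(5,3,B):
YYYYYYYYY
YYYYYYYYY
YYBBBYYYY
YYBBBYYYY
YYBBBYYYY
YYYBYYYYY
YYYYYYYYY
YYYYGGYYY
After op 2 paint(6,8,R):
YYYYYYYYY
YYYYYYYYY
YYBBBYYYY
YYBBBYYYY
YYBBBYYYY
YYYBYYYYY
YYYYYYYYR
YYYYGGYYY
After op 3 paint(7,2,R):
YYYYYYYYY
YYYYYYYYY
YYBBBYYYY
YYBBBYYYY
YYBBBYYYY
YYYBYYYYY
YYYYYYYYR
YYRYGGYYY
After op 4 fill(7,3,W) [58 cells changed]:
WWWWWWWWW
WWWWWWWWW
WWBBBWWWW
WWBBBWWWW
WWBBBWWWW
WWWBWWWWW
WWWWWWWWR
WWRWGGWWW
After op 5 paint(1,4,R):
WWWWWWWWW
WWWWRWWWW
WWBBBWWWW
WWBBBWWWW
WWBBBWWWW
WWWBWWWWW
WWWWWWWWR
WWRWGGWWW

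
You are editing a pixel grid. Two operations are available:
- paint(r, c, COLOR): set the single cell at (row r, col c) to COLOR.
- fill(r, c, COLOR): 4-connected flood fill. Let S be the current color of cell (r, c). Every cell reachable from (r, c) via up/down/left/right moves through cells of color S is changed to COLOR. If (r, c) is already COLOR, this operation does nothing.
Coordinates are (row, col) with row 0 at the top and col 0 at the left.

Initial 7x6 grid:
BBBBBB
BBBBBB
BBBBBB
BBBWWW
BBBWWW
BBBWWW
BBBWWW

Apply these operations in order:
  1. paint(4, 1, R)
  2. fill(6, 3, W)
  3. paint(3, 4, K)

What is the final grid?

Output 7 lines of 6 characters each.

Answer: BBBBBB
BBBBBB
BBBBBB
BBBWKW
BRBWWW
BBBWWW
BBBWWW

Derivation:
After op 1 paint(4,1,R):
BBBBBB
BBBBBB
BBBBBB
BBBWWW
BRBWWW
BBBWWW
BBBWWW
After op 2 fill(6,3,W) [0 cells changed]:
BBBBBB
BBBBBB
BBBBBB
BBBWWW
BRBWWW
BBBWWW
BBBWWW
After op 3 paint(3,4,K):
BBBBBB
BBBBBB
BBBBBB
BBBWKW
BRBWWW
BBBWWW
BBBWWW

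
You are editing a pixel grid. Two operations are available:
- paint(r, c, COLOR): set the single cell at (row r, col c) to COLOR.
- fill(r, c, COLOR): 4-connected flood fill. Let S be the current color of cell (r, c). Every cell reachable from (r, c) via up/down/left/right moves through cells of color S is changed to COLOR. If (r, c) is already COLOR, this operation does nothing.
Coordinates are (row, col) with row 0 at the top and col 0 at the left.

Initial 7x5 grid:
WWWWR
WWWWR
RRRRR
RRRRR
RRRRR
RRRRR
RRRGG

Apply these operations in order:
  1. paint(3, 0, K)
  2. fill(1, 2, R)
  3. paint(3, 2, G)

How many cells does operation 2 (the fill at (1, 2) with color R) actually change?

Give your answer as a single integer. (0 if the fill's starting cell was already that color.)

After op 1 paint(3,0,K):
WWWWR
WWWWR
RRRRR
KRRRR
RRRRR
RRRRR
RRRGG
After op 2 fill(1,2,R) [8 cells changed]:
RRRRR
RRRRR
RRRRR
KRRRR
RRRRR
RRRRR
RRRGG

Answer: 8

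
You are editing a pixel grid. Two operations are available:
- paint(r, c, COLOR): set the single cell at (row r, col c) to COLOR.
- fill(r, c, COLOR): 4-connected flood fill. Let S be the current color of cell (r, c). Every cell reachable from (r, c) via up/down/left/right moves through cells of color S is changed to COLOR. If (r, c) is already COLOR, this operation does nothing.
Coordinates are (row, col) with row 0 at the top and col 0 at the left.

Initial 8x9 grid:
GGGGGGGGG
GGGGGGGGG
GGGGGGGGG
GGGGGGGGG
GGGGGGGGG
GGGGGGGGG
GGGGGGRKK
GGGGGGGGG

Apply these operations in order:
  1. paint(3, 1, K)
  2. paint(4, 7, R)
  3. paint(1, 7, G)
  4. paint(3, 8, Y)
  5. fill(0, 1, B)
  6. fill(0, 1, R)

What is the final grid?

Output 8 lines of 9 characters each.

Answer: RRRRRRRRR
RRRRRRRRR
RRRRRRRRR
RKRRRRRRY
RRRRRRRRR
RRRRRRRRR
RRRRRRRKK
RRRRRRRRR

Derivation:
After op 1 paint(3,1,K):
GGGGGGGGG
GGGGGGGGG
GGGGGGGGG
GKGGGGGGG
GGGGGGGGG
GGGGGGGGG
GGGGGGRKK
GGGGGGGGG
After op 2 paint(4,7,R):
GGGGGGGGG
GGGGGGGGG
GGGGGGGGG
GKGGGGGGG
GGGGGGGRG
GGGGGGGGG
GGGGGGRKK
GGGGGGGGG
After op 3 paint(1,7,G):
GGGGGGGGG
GGGGGGGGG
GGGGGGGGG
GKGGGGGGG
GGGGGGGRG
GGGGGGGGG
GGGGGGRKK
GGGGGGGGG
After op 4 paint(3,8,Y):
GGGGGGGGG
GGGGGGGGG
GGGGGGGGG
GKGGGGGGY
GGGGGGGRG
GGGGGGGGG
GGGGGGRKK
GGGGGGGGG
After op 5 fill(0,1,B) [66 cells changed]:
BBBBBBBBB
BBBBBBBBB
BBBBBBBBB
BKBBBBBBY
BBBBBBBRB
BBBBBBBBB
BBBBBBRKK
BBBBBBBBB
After op 6 fill(0,1,R) [66 cells changed]:
RRRRRRRRR
RRRRRRRRR
RRRRRRRRR
RKRRRRRRY
RRRRRRRRR
RRRRRRRRR
RRRRRRRKK
RRRRRRRRR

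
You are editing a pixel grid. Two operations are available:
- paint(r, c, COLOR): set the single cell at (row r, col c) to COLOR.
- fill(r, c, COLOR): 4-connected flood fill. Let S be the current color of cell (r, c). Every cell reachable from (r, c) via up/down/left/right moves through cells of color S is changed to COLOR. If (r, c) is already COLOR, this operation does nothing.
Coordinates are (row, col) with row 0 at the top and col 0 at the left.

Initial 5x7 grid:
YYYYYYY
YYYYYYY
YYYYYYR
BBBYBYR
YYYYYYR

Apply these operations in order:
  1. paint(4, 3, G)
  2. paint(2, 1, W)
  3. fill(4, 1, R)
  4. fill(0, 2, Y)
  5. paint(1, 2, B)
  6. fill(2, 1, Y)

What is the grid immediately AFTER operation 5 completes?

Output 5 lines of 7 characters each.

Answer: YYYYYYY
YYBYYYY
YWYYYYR
BBBYBYR
RRRGYYR

Derivation:
After op 1 paint(4,3,G):
YYYYYYY
YYYYYYY
YYYYYYR
BBBYBYR
YYYGYYR
After op 2 paint(2,1,W):
YYYYYYY
YYYYYYY
YWYYYYR
BBBYBYR
YYYGYYR
After op 3 fill(4,1,R) [3 cells changed]:
YYYYYYY
YYYYYYY
YWYYYYR
BBBYBYR
RRRGYYR
After op 4 fill(0,2,Y) [0 cells changed]:
YYYYYYY
YYYYYYY
YWYYYYR
BBBYBYR
RRRGYYR
After op 5 paint(1,2,B):
YYYYYYY
YYBYYYY
YWYYYYR
BBBYBYR
RRRGYYR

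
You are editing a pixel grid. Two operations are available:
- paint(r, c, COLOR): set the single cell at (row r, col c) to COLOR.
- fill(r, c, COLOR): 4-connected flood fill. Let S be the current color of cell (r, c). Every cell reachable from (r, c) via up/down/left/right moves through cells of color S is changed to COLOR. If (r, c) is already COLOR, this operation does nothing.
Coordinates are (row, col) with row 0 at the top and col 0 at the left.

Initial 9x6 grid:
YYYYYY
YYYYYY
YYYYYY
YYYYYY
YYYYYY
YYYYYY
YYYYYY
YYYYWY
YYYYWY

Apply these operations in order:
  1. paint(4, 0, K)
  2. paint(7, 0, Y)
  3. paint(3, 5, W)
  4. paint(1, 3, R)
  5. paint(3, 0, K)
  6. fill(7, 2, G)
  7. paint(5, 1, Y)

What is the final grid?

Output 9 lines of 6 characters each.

After op 1 paint(4,0,K):
YYYYYY
YYYYYY
YYYYYY
YYYYYY
KYYYYY
YYYYYY
YYYYYY
YYYYWY
YYYYWY
After op 2 paint(7,0,Y):
YYYYYY
YYYYYY
YYYYYY
YYYYYY
KYYYYY
YYYYYY
YYYYYY
YYYYWY
YYYYWY
After op 3 paint(3,5,W):
YYYYYY
YYYYYY
YYYYYY
YYYYYW
KYYYYY
YYYYYY
YYYYYY
YYYYWY
YYYYWY
After op 4 paint(1,3,R):
YYYYYY
YYYRYY
YYYYYY
YYYYYW
KYYYYY
YYYYYY
YYYYYY
YYYYWY
YYYYWY
After op 5 paint(3,0,K):
YYYYYY
YYYRYY
YYYYYY
KYYYYW
KYYYYY
YYYYYY
YYYYYY
YYYYWY
YYYYWY
After op 6 fill(7,2,G) [48 cells changed]:
GGGGGG
GGGRGG
GGGGGG
KGGGGW
KGGGGG
GGGGGG
GGGGGG
GGGGWG
GGGGWG
After op 7 paint(5,1,Y):
GGGGGG
GGGRGG
GGGGGG
KGGGGW
KGGGGG
GYGGGG
GGGGGG
GGGGWG
GGGGWG

Answer: GGGGGG
GGGRGG
GGGGGG
KGGGGW
KGGGGG
GYGGGG
GGGGGG
GGGGWG
GGGGWG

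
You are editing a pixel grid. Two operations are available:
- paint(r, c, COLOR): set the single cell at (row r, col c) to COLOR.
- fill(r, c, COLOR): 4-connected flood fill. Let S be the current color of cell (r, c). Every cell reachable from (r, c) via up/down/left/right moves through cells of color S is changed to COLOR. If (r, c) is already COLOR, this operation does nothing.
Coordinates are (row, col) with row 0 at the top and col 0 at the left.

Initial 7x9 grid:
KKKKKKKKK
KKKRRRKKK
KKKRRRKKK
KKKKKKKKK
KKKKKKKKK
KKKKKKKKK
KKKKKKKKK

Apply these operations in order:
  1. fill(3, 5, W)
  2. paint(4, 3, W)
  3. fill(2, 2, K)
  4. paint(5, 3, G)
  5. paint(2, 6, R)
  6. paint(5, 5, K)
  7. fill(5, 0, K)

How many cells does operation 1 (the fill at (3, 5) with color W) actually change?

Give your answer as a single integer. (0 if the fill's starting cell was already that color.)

Answer: 57

Derivation:
After op 1 fill(3,5,W) [57 cells changed]:
WWWWWWWWW
WWWRRRWWW
WWWRRRWWW
WWWWWWWWW
WWWWWWWWW
WWWWWWWWW
WWWWWWWWW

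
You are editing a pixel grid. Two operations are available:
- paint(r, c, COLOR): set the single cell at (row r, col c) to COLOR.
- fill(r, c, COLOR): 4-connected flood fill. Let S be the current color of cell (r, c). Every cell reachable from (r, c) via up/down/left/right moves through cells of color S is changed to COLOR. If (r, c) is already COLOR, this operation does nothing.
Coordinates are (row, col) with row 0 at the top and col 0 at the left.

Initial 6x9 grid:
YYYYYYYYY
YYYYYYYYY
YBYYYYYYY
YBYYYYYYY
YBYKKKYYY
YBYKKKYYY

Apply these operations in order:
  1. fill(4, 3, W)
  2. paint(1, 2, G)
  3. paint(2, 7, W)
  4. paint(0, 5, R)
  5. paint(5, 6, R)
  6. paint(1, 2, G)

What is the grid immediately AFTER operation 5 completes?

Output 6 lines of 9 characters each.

Answer: YYYYYRYYY
YYGYYYYYY
YBYYYYYWY
YBYYYYYYY
YBYWWWYYY
YBYWWWRYY

Derivation:
After op 1 fill(4,3,W) [6 cells changed]:
YYYYYYYYY
YYYYYYYYY
YBYYYYYYY
YBYYYYYYY
YBYWWWYYY
YBYWWWYYY
After op 2 paint(1,2,G):
YYYYYYYYY
YYGYYYYYY
YBYYYYYYY
YBYYYYYYY
YBYWWWYYY
YBYWWWYYY
After op 3 paint(2,7,W):
YYYYYYYYY
YYGYYYYYY
YBYYYYYWY
YBYYYYYYY
YBYWWWYYY
YBYWWWYYY
After op 4 paint(0,5,R):
YYYYYRYYY
YYGYYYYYY
YBYYYYYWY
YBYYYYYYY
YBYWWWYYY
YBYWWWYYY
After op 5 paint(5,6,R):
YYYYYRYYY
YYGYYYYYY
YBYYYYYWY
YBYYYYYYY
YBYWWWYYY
YBYWWWRYY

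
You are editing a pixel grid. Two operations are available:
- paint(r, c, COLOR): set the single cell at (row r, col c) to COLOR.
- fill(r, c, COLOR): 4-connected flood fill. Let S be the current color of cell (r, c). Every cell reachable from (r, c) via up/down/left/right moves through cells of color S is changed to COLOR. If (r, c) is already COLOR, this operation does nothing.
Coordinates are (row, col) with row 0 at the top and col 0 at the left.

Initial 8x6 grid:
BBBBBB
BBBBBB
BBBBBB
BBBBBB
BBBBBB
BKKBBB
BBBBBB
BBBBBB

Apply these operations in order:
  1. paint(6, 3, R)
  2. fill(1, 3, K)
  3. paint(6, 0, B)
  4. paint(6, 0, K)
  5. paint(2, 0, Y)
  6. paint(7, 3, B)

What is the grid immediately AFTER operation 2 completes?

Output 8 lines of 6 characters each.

Answer: KKKKKK
KKKKKK
KKKKKK
KKKKKK
KKKKKK
KKKKKK
KKKRKK
KKKKKK

Derivation:
After op 1 paint(6,3,R):
BBBBBB
BBBBBB
BBBBBB
BBBBBB
BBBBBB
BKKBBB
BBBRBB
BBBBBB
After op 2 fill(1,3,K) [45 cells changed]:
KKKKKK
KKKKKK
KKKKKK
KKKKKK
KKKKKK
KKKKKK
KKKRKK
KKKKKK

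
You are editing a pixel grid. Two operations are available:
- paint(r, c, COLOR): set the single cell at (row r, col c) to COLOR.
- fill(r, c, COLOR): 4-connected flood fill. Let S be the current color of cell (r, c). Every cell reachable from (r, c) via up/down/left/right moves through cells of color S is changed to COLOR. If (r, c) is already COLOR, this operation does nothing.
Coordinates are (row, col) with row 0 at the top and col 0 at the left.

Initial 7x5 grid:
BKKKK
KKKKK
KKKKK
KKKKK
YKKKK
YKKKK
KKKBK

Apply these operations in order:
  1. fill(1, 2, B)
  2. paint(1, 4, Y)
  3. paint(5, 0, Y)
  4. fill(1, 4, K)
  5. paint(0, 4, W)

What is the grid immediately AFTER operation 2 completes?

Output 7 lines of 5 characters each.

Answer: BBBBB
BBBBY
BBBBB
BBBBB
YBBBB
YBBBB
BBBBB

Derivation:
After op 1 fill(1,2,B) [31 cells changed]:
BBBBB
BBBBB
BBBBB
BBBBB
YBBBB
YBBBB
BBBBB
After op 2 paint(1,4,Y):
BBBBB
BBBBY
BBBBB
BBBBB
YBBBB
YBBBB
BBBBB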